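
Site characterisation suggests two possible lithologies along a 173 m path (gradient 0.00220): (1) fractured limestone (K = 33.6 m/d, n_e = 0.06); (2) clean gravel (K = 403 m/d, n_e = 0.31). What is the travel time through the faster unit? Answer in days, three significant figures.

Unit 1 (fractured limestone): v = 33.6×0.0022/0.06 = 1.232 m/d, t = 173/1.232 = 140.4 d
Unit 2 (clean gravel): v = 403×0.0022/0.31 = 2.860 m/d, t = 173/2.860 = 60.49 d
Faster unit: t = 60.5 d

60.5 days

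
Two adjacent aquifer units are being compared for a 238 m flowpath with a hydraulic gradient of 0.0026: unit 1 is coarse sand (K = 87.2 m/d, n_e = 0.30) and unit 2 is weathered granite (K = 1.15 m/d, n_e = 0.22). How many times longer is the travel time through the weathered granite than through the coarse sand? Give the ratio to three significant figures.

Unit 1 (coarse sand): v = 87.2×0.0026/0.30 = 0.7557 m/d, t = 238/0.7557 = 314.9 d
Unit 2 (weathered granite): v = 1.15×0.0026/0.22 = 0.01359 m/d, t = 238/0.01359 = 17510 d
t(weathered granite) / t(coarse sand) = 17510/314.9 = 55.6

55.6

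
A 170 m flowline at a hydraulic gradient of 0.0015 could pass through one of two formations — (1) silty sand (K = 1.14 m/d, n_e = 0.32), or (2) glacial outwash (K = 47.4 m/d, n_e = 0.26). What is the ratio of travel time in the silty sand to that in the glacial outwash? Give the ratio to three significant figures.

Unit 1 (silty sand): v = 1.14×0.0015/0.32 = 0.005344 m/d, t = 170/0.005344 = 31810 d
Unit 2 (glacial outwash): v = 47.4×0.0015/0.26 = 0.2735 m/d, t = 170/0.2735 = 621.7 d
t(silty sand) / t(glacial outwash) = 31810/621.7 = 51.2

51.2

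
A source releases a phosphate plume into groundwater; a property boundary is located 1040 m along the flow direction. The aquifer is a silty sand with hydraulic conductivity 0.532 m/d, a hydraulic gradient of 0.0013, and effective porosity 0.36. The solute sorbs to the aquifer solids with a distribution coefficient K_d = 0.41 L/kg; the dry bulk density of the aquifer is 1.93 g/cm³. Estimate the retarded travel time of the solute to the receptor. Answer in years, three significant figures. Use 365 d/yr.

4740 years

Specific discharge q = 0.532 × 0.0013 = 6.916e-4 m/d
Seepage velocity v = q / n = 6.916e-4 / 0.36 = 0.001921 m/d
Retardation R = 1 + ρ_b·K_d/n = 1 + 1.93×0.41/0.36 = 3.198
Contaminant velocity v_c = v/R = 0.001921/3.198 = 6.007e-4 m/d
t = L/v_c = 1040/6.007e-4 = 1.731e6 d
   = 1.731e6/365 = 4740 yr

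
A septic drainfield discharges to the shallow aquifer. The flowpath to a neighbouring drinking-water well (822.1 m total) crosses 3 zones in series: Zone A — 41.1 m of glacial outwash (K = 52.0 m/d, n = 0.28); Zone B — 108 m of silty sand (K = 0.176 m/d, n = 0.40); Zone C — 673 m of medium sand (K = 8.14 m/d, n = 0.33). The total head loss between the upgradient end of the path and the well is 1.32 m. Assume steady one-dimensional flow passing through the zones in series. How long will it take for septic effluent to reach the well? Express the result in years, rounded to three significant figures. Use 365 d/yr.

Continuity: the same q passes through each zone, so ΔH = q·Σ(L_j/K_j) — the zones act as resistances in series.
Σ(L/K) = 41.1/52.0 + 108/0.176 + 673/8.14 = 0.7904 + 613.6 + 82.68 = 697.1 d
q = ΔH / Σ(L/K) = 1.32 / 697.1 = 0.001894 m/d (same in every zone)
Zone A: v = q/n = 0.001894/0.28 = 0.006763 m/d → t_A = 41.1/0.006763 = 6077 d
Zone B: v = q/n = 0.001894/0.40 = 0.004734 m/d → t_B = 108/0.004734 = 22810 d
Zone C: v = q/n = 0.001894/0.33 = 0.005738 m/d → t_C = 673/0.005738 = 117300 d
Total t = 6077 + 22810 + 117300 = 146200 d
   = 146200 / 365 = 400 yr

400 years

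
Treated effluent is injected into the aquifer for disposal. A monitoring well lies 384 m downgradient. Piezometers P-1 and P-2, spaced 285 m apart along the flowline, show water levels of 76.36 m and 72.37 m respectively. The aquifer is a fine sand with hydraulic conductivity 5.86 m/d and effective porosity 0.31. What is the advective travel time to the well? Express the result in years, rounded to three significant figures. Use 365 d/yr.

3.98 years

Hydraulic gradient i = (76.36 − 72.37) / 285 = 3.99 / 285 = 0.01400
Specific discharge q = 5.86 × 0.01400 = 0.08204 m/d
v_s = q/n_e = 0.08204/0.31 = 0.2646 m/d
t = L / v = 384 / 0.2646 = 1451 d
   = 1451 / 365 = 3.98 yr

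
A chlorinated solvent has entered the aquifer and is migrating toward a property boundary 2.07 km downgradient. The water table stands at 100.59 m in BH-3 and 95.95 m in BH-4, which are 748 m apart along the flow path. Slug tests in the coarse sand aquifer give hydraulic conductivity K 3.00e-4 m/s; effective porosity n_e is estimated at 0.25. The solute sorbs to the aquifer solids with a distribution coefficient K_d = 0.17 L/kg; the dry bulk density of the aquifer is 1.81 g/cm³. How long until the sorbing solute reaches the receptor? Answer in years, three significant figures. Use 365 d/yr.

Hydraulic gradient i = (100.59 − 95.95) / 748 = 4.64 / 748 = 0.006203
K = 3.00e-4 m/s × 86400 s/d = 25.92 m/d
Darcy flux q = K·i = 25.92 × 0.006203 = 0.1608 m/d
v = Ki/n = 25.92·0.006203/0.25 = 0.6431 m/d
Retardation R = 1 + ρ_b·K_d/n = 1 + 1.81×0.17/0.25 = 2.231
Contaminant velocity v_c = v/R = 0.6431/2.231 = 0.2883 m/d
L = 2.07 km = 2070 m
t = L/v_c = 2070/0.2883 = 7180 d
   = 7180/365 = 19.7 yr

19.7 years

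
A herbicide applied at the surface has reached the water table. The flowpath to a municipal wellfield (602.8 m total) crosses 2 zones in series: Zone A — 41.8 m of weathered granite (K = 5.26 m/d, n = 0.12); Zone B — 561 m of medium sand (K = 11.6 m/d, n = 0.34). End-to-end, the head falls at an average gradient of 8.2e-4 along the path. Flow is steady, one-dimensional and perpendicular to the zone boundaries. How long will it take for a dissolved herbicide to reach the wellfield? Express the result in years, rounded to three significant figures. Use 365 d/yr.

Steady 1-D flow in series ⇒ the Darcy flux q is identical in every zone and the zone head losses add (resistances L/K in series).
Σ(L/K) = 41.8/5.26 + 561/11.6 = 7.947 + 48.36 = 56.31 d
K_eq = L_total / Σ(L/K) = 602.8 / 56.31 = 10.71 m/d
q = K_eq · i = 10.71 × 8.2e-4 = 0.008778 m/d (same in every zone)
Zone A: v = q/n = 0.008778/0.12 = 0.07315 m/d → t_A = 41.8/0.07315 = 571.4 d
Zone B: v = q/n = 0.008778/0.34 = 0.02582 m/d → t_B = 561/0.02582 = 21730 d
Total t = 571.4 + 21730 = 22300 d
   = 22300 / 365 = 61.1 yr

61.1 years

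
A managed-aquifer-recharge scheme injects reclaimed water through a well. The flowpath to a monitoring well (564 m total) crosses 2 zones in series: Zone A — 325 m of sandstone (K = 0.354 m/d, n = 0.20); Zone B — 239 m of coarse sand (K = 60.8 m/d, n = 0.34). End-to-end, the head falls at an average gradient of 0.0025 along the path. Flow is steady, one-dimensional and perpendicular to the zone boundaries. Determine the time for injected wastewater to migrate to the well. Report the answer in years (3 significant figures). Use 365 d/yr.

For zones in series the flux q is common to all zones; the equivalent conductivity is the harmonic (thickness-weighted) mean, K_eq = L_total / Σ(L_j/K_j).
Σ(L/K) = 325/0.354 + 239/60.8 = 918.1 + 3.931 = 922.0 d
K_eq = L_total / Σ(L/K) = 564 / 922.0 = 0.6117 m/d
q = K_eq · i = 0.6117 × 0.0025 = 0.001529 m/d (same in every zone)
Zone A: v = q/n = 0.001529/0.20 = 0.007646 m/d → t_A = 325/0.007646 = 42500 d
Zone B: v = q/n = 0.001529/0.34 = 0.004498 m/d → t_B = 239/0.004498 = 53140 d
Total t = 42500 + 53140 = 95640 d
   = 95640 / 365 = 262 yr

262 years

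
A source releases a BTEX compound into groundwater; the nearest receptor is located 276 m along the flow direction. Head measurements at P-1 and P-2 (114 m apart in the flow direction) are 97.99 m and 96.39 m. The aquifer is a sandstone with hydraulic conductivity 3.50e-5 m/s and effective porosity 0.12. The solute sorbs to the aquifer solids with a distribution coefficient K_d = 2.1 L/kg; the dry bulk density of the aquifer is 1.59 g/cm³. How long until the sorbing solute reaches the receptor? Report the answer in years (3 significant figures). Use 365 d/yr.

61.6 years

Hydraulic gradient i = (97.99 − 96.39) / 114 = 1.60 / 114 = 0.01404
K = 3.50e-5 m/s × 86400 s/d = 3.024 m/d
q = Ki = 3.024 × 0.01404 = 0.04244 m/d
v_s = q/n_e = 0.04244/0.12 = 0.3537 m/d
Retardation R = 1 + ρ_b·K_d/n = 1 + 1.59×2.1/0.12 = 28.83
Contaminant velocity v_c = v/R = 0.3537/28.83 = 0.01227 m/d
t = L/v_c = 276/0.01227 = 22490 d
   = 22490/365 = 61.6 yr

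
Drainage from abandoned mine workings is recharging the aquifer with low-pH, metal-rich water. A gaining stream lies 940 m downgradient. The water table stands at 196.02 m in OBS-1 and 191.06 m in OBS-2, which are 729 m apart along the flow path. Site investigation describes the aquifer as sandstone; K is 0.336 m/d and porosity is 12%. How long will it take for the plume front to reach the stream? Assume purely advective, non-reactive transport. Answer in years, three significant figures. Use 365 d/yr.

Hydraulic gradient i = (196.02 − 191.06) / 729 = 4.96 / 729 = 0.006804
q = Ki = 0.336 × 0.006804 = 0.002286 m/d
v_s = q/n_e = 0.002286/0.12 = 0.01905 m/d
t = L / v = 940 / 0.01905 = 49340 d
   = 49340 / 365 = 135 yr

135 years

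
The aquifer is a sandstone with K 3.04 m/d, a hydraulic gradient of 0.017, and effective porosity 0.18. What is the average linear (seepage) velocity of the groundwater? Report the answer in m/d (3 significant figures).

0.287 m/d

Darcy flux q = K·i = 3.04 × 0.017 = 0.05168 m/d
v_s = q/n_e = 0.05168/0.18 = 0.2871 m/d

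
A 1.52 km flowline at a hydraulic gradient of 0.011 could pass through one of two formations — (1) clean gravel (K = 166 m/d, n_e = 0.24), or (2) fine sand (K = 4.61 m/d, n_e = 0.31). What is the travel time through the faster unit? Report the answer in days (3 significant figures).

200 days

Unit 1 (clean gravel): v = 166×0.011/0.24 = 7.608 m/d, t = 1520/7.608 = 199.8 d
Unit 2 (fine sand): v = 4.61×0.011/0.31 = 0.1636 m/d, t = 1520/0.1636 = 9292 d
Faster unit: t = 200 d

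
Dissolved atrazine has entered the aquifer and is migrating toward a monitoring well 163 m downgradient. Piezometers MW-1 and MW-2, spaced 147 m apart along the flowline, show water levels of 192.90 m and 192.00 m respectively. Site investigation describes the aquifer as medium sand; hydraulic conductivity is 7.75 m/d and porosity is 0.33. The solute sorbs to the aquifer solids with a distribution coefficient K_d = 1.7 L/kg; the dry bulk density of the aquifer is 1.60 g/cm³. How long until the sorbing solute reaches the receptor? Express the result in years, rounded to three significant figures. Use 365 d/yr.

Hydraulic gradient i = (192.90 − 192.00) / 147 = 0.90 / 147 = 0.006122
Darcy flux q = K·i = 7.75 × 0.006122 = 0.04745 m/d
v = Ki/n = 7.75·0.006122/0.33 = 0.1438 m/d
Retardation R = 1 + ρ_b·K_d/n = 1 + 1.60×1.7/0.33 = 9.242
Contaminant velocity v_c = v/R = 0.1438/9.242 = 0.01556 m/d
t = L/v_c = 163/0.01556 = 10480 d
   = 10480/365 = 28.7 yr

28.7 years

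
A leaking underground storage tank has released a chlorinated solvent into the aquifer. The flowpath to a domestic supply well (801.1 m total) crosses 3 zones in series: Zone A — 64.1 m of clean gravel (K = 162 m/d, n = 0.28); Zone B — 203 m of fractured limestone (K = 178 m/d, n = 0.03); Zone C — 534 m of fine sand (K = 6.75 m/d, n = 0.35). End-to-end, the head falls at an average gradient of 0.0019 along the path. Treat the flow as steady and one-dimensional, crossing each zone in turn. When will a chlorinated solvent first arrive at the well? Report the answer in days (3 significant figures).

11200 days

Continuity: the same q passes through each zone, so ΔH = q·Σ(L_j/K_j) — the zones act as resistances in series.
Σ(L/K) = 64.1/162 + 203/178 + 534/6.75 = 0.3957 + 1.140 + 79.11 = 80.65 d
K_eq = L_total / Σ(L/K) = 801.1 / 80.65 = 9.933 m/d
q = K_eq · i = 9.933 × 0.0019 = 0.01887 m/d (same in every zone)
Zone A: v = q/n = 0.01887/0.28 = 0.06741 m/d → t_A = 64.1/0.06741 = 951.0 d
Zone B: v = q/n = 0.01887/0.03 = 0.6291 m/d → t_B = 203/0.6291 = 322.7 d
Zone C: v = q/n = 0.01887/0.35 = 0.05392 m/d → t_C = 534/0.05392 = 9903 d
Total t = 951.0 + 322.7 + 9903 = 11180 d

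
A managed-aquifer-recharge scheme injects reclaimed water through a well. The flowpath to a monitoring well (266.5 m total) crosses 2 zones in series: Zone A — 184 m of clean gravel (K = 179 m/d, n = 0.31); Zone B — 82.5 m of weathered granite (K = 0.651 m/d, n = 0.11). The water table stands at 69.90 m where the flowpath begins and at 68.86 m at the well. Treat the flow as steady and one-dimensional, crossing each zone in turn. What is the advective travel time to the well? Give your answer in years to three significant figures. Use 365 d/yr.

22.3 years

Total head drop ΔH = 69.90 − 68.86 = 1.04 m
Continuity: the same q passes through each zone, so ΔH = q·Σ(L_j/K_j) — the zones act as resistances in series.
Σ(L/K) = 184/179 + 82.5/0.651 = 1.028 + 126.7 = 127.8 d
q = ΔH / Σ(L/K) = 1.04 / 127.8 = 0.008141 m/d (same in every zone)
Zone A: v = q/n = 0.008141/0.31 = 0.02626 m/d → t_A = 184/0.02626 = 7007 d
Zone B: v = q/n = 0.008141/0.11 = 0.07400 m/d → t_B = 82.5/0.07400 = 1115 d
Total t = 7007 + 1115 = 8122 d
   = 8122 / 365 = 22.3 yr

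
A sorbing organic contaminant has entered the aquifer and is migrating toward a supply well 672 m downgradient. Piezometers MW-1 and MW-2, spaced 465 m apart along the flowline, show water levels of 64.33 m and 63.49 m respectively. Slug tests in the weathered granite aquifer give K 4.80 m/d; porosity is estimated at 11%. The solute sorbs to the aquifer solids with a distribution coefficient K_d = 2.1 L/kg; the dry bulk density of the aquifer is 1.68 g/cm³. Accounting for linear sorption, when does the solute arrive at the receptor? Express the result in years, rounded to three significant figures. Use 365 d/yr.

772 years

Hydraulic gradient i = (64.33 − 63.49) / 465 = 0.84 / 465 = 0.001806
Darcy flux q = K·i = 4.80 × 0.001806 = 0.008671 m/d
Average linear velocity = 0.008671 / 0.11 = 0.07883 m/d
Retardation R = 1 + ρ_b·K_d/n = 1 + 1.68×2.1/0.11 = 33.07
Contaminant velocity v_c = v/R = 0.07883/33.07 = 0.002383 m/d
t = L/v_c = 672/0.002383 = 281900 d
   = 281900/365 = 772 yr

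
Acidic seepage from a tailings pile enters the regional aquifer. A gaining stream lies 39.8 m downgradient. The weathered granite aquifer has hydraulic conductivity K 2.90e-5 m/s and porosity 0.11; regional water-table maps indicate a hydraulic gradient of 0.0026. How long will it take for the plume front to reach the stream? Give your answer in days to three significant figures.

672 days

K = 2.90e-5 m/s × 86400 s/d = 2.506 m/d
Specific discharge q = 2.506 × 0.0026 = 0.006515 m/d
Seepage velocity v = q / n = 0.006515 / 0.11 = 0.05922 m/d
t = L / v = 39.8 / 0.05922 = 672.0 d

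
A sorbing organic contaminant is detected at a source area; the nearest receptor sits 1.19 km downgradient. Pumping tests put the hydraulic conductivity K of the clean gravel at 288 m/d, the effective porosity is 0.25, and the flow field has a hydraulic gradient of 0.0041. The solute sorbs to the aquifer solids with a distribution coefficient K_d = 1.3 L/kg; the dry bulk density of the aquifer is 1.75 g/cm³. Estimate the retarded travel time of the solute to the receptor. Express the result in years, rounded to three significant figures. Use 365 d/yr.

Darcy flux q = K·i = 288 × 0.0041 = 1.181 m/d
Seepage velocity v = q / n = 1.181 / 0.25 = 4.723 m/d
Retardation R = 1 + ρ_b·K_d/n = 1 + 1.75×1.3/0.25 = 10.10
Contaminant velocity v_c = v/R = 4.723/10.10 = 0.4676 m/d
L = 1.19 km = 1190 m
t = L/v_c = 1190/0.4676 = 2545 d
   = 2545/365 = 6.97 yr

6.97 years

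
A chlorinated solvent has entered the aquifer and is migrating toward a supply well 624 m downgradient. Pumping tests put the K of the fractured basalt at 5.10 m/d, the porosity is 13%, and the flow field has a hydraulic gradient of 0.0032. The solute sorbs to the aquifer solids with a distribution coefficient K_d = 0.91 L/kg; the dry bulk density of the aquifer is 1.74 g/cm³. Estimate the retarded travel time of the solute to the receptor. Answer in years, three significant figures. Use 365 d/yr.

Darcy flux q = K·i = 5.10 × 0.0032 = 0.01632 m/d
Average linear velocity = 0.01632 / 0.13 = 0.1255 m/d
Retardation R = 1 + ρ_b·K_d/n = 1 + 1.74×0.91/0.13 = 13.18
Contaminant velocity v_c = v/R = 0.1255/13.18 = 0.009525 m/d
t = L/v_c = 624/0.009525 = 65510 d
   = 65510/365 = 179 yr

179 years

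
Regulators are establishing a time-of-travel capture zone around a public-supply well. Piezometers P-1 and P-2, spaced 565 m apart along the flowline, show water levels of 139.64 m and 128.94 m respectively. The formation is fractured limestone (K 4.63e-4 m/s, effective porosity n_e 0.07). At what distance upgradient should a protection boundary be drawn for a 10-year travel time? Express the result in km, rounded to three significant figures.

Hydraulic gradient i = (139.64 − 128.94) / 565 = 10.70 / 565 = 0.01894
K = 4.63e-4 m/s × 86400 s/d = 40.00 m/d
Specific discharge q = 40.00 × 0.01894 = 0.7576 m/d
v_s = q/n_e = 0.7576/0.07 = 10.82 m/d
T = 10 yr × 365 = 3650 d
L = v × T = 10.82 × 3650 = 39500 m
   = 39.5 km

39.5 km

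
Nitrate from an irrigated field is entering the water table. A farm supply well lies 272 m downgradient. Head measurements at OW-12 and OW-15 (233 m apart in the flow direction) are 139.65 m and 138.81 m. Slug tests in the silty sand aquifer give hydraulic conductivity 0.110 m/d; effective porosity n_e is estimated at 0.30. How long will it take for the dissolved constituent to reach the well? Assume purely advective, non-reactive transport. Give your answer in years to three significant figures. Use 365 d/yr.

Hydraulic gradient i = (139.65 − 138.81) / 233 = 0.84 / 233 = 0.003605
q = Ki = 0.110 × 0.003605 = 3.966e-4 m/d
Seepage velocity v = q / n = 3.966e-4 / 0.30 = 0.001322 m/d
t = L / v = 272 / 0.001322 = 205800 d
   = 205800 / 365 = 564 yr

564 years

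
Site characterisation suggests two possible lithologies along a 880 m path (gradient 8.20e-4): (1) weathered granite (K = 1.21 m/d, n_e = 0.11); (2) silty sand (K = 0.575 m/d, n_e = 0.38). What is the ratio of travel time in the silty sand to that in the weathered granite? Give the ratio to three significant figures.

7.27

Unit 1 (weathered granite): v = 1.21×8.2e-4/0.11 = 0.009020 m/d, t = 880/0.009020 = 97560 d
Unit 2 (silty sand): v = 0.575×8.2e-4/0.38 = 0.001241 m/d, t = 880/0.001241 = 709200 d
t(silty sand) / t(weathered granite) = 709200/97560 = 7.27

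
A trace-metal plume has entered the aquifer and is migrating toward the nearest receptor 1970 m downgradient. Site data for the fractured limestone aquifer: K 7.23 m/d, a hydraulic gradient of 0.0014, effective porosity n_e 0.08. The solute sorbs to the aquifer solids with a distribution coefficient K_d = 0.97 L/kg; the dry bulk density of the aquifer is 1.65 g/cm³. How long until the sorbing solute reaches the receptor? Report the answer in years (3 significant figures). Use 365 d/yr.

896 years

q = Ki = 7.23 × 0.0014 = 0.01012 m/d
Seepage velocity v = q / n = 0.01012 / 0.08 = 0.1265 m/d
Retardation R = 1 + ρ_b·K_d/n = 1 + 1.65×0.97/0.08 = 21.01
Contaminant velocity v_c = v/R = 0.1265/21.01 = 0.006023 m/d
t = L/v_c = 1970/0.006023 = 327100 d
   = 327100/365 = 896 yr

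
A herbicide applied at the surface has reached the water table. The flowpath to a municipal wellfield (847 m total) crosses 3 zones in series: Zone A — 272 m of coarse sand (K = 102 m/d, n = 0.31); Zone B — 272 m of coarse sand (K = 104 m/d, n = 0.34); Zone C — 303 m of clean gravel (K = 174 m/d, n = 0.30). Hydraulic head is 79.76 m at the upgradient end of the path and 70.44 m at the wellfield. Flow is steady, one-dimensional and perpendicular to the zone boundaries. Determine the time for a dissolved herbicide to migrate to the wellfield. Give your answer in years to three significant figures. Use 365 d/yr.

Total head drop ΔH = 79.76 − 70.44 = 9.32 m
Steady 1-D flow in series ⇒ the Darcy flux q is identical in every zone and the zone head losses add (resistances L/K in series).
Σ(L/K) = 272/102 + 272/104 + 303/174 = 2.667 + 2.615 + 1.741 = 7.023 d
q = ΔH / Σ(L/K) = 9.32 / 7.023 = 1.327 m/d (same in every zone)
Zone A: v = q/n = 1.327/0.31 = 4.281 m/d → t_A = 272/4.281 = 63.54 d
Zone B: v = q/n = 1.327/0.34 = 3.903 m/d → t_B = 272/3.903 = 69.69 d
Zone C: v = q/n = 1.327/0.30 = 4.423 m/d → t_C = 303/4.423 = 68.50 d
Total t = 63.54 + 69.69 + 68.50 = 201.7 d
   = 201.7 / 365 = 0.553 yr

0.553 years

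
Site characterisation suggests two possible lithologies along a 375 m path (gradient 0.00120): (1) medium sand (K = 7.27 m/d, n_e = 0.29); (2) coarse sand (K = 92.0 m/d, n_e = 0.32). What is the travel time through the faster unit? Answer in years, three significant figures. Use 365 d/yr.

Unit 1 (medium sand): v = 7.27×0.0012/0.29 = 0.03008 m/d, t = 375/0.03008 = 12470 d
Unit 2 (coarse sand): v = 92.0×0.0012/0.32 = 0.3450 m/d, t = 375/0.3450 = 1087 d
Faster: 1087 d / 365 = 2.98 yr

2.98 years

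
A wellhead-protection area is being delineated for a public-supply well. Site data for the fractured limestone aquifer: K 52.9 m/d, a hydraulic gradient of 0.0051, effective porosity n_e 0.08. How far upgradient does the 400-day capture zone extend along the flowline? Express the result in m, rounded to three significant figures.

Darcy flux q = K·i = 52.9 × 0.0051 = 0.2698 m/d
v_s = q/n_e = 0.2698/0.08 = 3.372 m/d
L = v × T = 3.372 × 400 = 1349 m

1350 m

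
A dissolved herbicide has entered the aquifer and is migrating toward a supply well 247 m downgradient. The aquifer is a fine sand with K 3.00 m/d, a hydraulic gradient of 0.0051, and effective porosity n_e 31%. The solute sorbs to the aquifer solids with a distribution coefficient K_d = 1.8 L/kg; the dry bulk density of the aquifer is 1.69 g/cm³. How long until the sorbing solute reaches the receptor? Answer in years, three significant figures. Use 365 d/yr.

148 years

q = Ki = 3.00 × 0.0051 = 0.01530 m/d
Average linear velocity = 0.01530 / 0.31 = 0.04935 m/d
Retardation R = 1 + ρ_b·K_d/n = 1 + 1.69×1.8/0.31 = 10.81
Contaminant velocity v_c = v/R = 0.04935/10.81 = 0.004564 m/d
t = L/v_c = 247/0.004564 = 54110 d
   = 54110/365 = 148 yr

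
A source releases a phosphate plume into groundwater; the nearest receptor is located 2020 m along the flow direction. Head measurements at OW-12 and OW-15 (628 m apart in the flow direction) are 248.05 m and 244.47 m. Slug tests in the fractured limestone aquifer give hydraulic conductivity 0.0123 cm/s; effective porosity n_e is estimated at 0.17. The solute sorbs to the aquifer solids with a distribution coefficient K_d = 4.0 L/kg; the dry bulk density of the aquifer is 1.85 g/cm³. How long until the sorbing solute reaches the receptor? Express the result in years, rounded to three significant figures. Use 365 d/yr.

692 years

Hydraulic gradient i = (248.05 − 244.47) / 628 = 3.58 / 628 = 0.005701
K = 0.0123 cm/s × 864 = 10.63 m/d
Darcy flux q = K·i = 10.63 × 0.005701 = 0.06058 m/d
v_s = q/n_e = 0.06058/0.17 = 0.3564 m/d
Retardation R = 1 + ρ_b·K_d/n = 1 + 1.85×4.0/0.17 = 44.53
Contaminant velocity v_c = v/R = 0.3564/44.53 = 0.008003 m/d
t = L/v_c = 2020/0.008003 = 252400 d
   = 252400/365 = 692 yr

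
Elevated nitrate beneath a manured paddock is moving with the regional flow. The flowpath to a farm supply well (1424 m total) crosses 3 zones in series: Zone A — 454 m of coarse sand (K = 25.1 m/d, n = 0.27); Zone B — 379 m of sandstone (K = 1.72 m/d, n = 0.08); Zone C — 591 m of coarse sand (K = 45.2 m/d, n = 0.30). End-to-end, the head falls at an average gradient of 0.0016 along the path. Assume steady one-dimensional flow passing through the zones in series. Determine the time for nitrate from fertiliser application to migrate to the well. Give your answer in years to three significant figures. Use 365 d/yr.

Continuity: the same q passes through each zone, so ΔH = q·Σ(L_j/K_j) — the zones act as resistances in series.
Σ(L/K) = 454/25.1 + 379/1.72 + 591/45.2 = 18.09 + 220.3 + 13.08 = 251.5 d
K_eq = L_total / Σ(L/K) = 1424 / 251.5 = 5.662 m/d
q = K_eq · i = 5.662 × 0.0016 = 0.009059 m/d (same in every zone)
Zone A: v = q/n = 0.009059/0.27 = 0.03355 m/d → t_A = 454/0.03355 = 13530 d
Zone B: v = q/n = 0.009059/0.08 = 0.1132 m/d → t_B = 379/0.1132 = 3347 d
Zone C: v = q/n = 0.009059/0.30 = 0.03020 m/d → t_C = 591/0.03020 = 19570 d
Total t = 13530 + 3347 + 19570 = 36450 d
   = 36450 / 365 = 99.9 yr

99.9 years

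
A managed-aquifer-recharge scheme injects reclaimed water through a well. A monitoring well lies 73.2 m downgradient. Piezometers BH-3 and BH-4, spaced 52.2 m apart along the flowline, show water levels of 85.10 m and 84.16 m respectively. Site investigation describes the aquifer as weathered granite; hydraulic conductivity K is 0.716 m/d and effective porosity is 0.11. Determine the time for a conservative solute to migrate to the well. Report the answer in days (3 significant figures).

625 days

Hydraulic gradient i = (85.10 − 84.16) / 52.2 = 0.94 / 52.2 = 0.01801
Darcy flux q = K·i = 0.716 × 0.01801 = 0.01289 m/d
v_s = q/n_e = 0.01289/0.11 = 0.1172 m/d
t = L / v = 73.2 / 0.1172 = 624.5 d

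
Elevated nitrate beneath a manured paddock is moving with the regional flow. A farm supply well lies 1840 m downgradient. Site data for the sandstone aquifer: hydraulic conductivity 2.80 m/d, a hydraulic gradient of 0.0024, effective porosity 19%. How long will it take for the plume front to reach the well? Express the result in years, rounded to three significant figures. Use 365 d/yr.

q = Ki = 2.80 × 0.0024 = 0.006720 m/d
Average linear velocity = 0.006720 / 0.19 = 0.03537 m/d
t = L / v = 1840 / 0.03537 = 52020 d
   = 52020 / 365 = 143 yr

143 years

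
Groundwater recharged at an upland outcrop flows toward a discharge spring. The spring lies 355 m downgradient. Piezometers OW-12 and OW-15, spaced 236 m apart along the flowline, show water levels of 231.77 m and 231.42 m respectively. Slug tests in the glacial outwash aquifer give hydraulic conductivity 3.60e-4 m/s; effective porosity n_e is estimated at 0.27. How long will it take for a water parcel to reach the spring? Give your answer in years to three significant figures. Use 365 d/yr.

5.69 years

Hydraulic gradient i = (231.77 − 231.42) / 236 = 0.35 / 236 = 0.001483
K = 3.60e-4 m/s × 86400 s/d = 31.10 m/d
Darcy flux q = K·i = 31.10 × 0.001483 = 0.04613 m/d
Seepage velocity v = q / n = 0.04613 / 0.27 = 0.1708 m/d
t = L / v = 355 / 0.1708 = 2078 d
   = 2078 / 365 = 5.69 yr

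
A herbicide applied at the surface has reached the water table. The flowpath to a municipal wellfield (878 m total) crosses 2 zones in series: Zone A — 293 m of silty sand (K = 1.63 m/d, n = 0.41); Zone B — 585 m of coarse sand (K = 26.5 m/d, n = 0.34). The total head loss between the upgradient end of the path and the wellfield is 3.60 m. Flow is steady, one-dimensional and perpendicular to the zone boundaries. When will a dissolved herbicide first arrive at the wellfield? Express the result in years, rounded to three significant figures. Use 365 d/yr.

49.0 years

Steady 1-D flow in series ⇒ the Darcy flux q is identical in every zone and the zone head losses add (resistances L/K in series).
Σ(L/K) = 293/1.63 + 585/26.5 = 179.8 + 22.08 = 201.8 d
q = ΔH / Σ(L/K) = 3.60 / 201.8 = 0.01784 m/d (same in every zone)
Zone A: v = q/n = 0.01784/0.41 = 0.04350 m/d → t_A = 293/0.04350 = 6735 d
Zone B: v = q/n = 0.01784/0.34 = 0.05246 m/d → t_B = 585/0.05246 = 11150 d
Total t = 6735 + 11150 = 17890 d
   = 17890 / 365 = 49.0 yr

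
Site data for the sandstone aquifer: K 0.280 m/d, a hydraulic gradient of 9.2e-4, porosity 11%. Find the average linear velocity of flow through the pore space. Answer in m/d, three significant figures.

0.00234 m/d

q = Ki = 0.280 × 9.2e-4 = 2.576e-4 m/d
v_s = q/n_e = 2.576e-4/0.11 = 0.002342 m/d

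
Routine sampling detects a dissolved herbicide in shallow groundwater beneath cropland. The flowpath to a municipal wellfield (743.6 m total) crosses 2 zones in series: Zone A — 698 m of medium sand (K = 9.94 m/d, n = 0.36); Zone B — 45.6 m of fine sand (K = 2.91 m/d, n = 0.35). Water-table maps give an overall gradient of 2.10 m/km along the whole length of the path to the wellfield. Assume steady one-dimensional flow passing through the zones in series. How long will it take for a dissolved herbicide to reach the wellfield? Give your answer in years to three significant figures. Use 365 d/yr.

For zones in series the flux q is common to all zones; the equivalent conductivity is the harmonic (thickness-weighted) mean, K_eq = L_total / Σ(L_j/K_j).
Σ(L/K) = 698/9.94 + 45.6/2.91 = 70.22 + 15.67 = 85.89 d
K_eq = L_total / Σ(L/K) = 743.6 / 85.89 = 8.657 m/d
q = K_eq · i = 8.657 × 0.0021 = 0.01818 m/d (same in every zone)
Zone A: v = q/n = 0.01818/0.36 = 0.05050 m/d → t_A = 698/0.05050 = 13820 d
Zone B: v = q/n = 0.01818/0.35 = 0.05194 m/d → t_B = 45.6/0.05194 = 877.9 d
Total t = 13820 + 877.9 = 14700 d
   = 14700 / 365 = 40.3 yr

40.3 years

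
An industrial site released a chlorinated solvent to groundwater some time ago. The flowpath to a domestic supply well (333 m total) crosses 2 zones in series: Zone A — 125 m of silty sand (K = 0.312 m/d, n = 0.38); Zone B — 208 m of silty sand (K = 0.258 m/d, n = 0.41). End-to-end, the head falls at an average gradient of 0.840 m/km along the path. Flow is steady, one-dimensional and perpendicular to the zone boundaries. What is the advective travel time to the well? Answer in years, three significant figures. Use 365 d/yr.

Continuity: the same q passes through each zone, so ΔH = q·Σ(L_j/K_j) — the zones act as resistances in series.
Σ(L/K) = 125/0.312 + 208/0.258 = 400.6 + 806.2 = 1207 d
K_eq = L_total / Σ(L/K) = 333 / 1207 = 0.2759 m/d
q = K_eq · i = 0.2759 × 8.4e-4 = 2.318e-4 m/d (same in every zone)
Zone A: v = q/n = 2.318e-4/0.38 = 6.099e-4 m/d → t_A = 125/6.099e-4 = 204900 d
Zone B: v = q/n = 2.318e-4/0.41 = 5.653e-4 m/d → t_B = 208/5.653e-4 = 367900 d
Total t = 204900 + 367900 = 572900 d
   = 572900 / 365 = 1570 yr

1570 years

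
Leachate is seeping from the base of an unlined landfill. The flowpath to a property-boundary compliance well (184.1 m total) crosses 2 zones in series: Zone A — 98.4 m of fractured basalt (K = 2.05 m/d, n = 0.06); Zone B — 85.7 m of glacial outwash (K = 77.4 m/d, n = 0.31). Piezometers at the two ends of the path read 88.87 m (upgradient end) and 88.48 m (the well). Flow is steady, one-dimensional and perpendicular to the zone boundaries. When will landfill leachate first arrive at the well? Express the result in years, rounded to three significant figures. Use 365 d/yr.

11.2 years

Total head drop ΔH = 88.87 − 88.48 = 0.39 m
Continuity: the same q passes through each zone, so ΔH = q·Σ(L_j/K_j) — the zones act as resistances in series.
Σ(L/K) = 98.4/2.05 + 85.7/77.4 = 48.00 + 1.107 = 49.11 d
q = ΔH / Σ(L/K) = 0.39 / 49.11 = 0.007942 m/d (same in every zone)
Zone A: v = q/n = 0.007942/0.06 = 0.1324 m/d → t_A = 98.4/0.1324 = 743.4 d
Zone B: v = q/n = 0.007942/0.31 = 0.02562 m/d → t_B = 85.7/0.02562 = 3345 d
Total t = 743.4 + 3345 = 4089 d
   = 4089 / 365 = 11.2 yr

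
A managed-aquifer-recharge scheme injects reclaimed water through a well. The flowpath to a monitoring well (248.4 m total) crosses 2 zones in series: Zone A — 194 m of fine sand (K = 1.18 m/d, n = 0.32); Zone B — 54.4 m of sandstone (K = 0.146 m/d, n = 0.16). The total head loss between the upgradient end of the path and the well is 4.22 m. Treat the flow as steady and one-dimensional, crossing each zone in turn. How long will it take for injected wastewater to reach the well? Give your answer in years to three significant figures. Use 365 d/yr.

24.7 years

Steady 1-D flow in series ⇒ the Darcy flux q is identical in every zone and the zone head losses add (resistances L/K in series).
Σ(L/K) = 194/1.18 + 54.4/0.146 = 164.4 + 372.6 = 537.0 d
q = ΔH / Σ(L/K) = 4.22 / 537.0 = 0.007858 m/d (same in every zone)
Zone A: v = q/n = 0.007858/0.32 = 0.02456 m/d → t_A = 194/0.02456 = 7900 d
Zone B: v = q/n = 0.007858/0.16 = 0.04911 m/d → t_B = 54.4/0.04911 = 1108 d
Total t = 7900 + 1108 = 9008 d
   = 9008 / 365 = 24.7 yr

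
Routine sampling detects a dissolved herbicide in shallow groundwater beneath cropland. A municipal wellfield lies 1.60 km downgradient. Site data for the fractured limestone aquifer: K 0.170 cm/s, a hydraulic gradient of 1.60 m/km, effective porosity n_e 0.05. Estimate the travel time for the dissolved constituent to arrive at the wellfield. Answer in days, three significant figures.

K = 0.170 cm/s × 864 = 146.9 m/d
Specific discharge q = 146.9 × 0.0016 = 0.2350 m/d
v_s = q/n_e = 0.2350/0.05 = 4.700 m/d
L = 1.60 km = 1600 m
t = L / v = 1600 / 4.700 = 340.4 d

340 days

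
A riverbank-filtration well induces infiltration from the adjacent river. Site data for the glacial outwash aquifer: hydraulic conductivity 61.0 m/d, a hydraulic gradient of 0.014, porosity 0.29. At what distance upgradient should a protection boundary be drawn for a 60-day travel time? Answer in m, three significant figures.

177 m

Specific discharge q = 61.0 × 0.014 = 0.8540 m/d
Average linear velocity = 0.8540 / 0.29 = 2.945 m/d
L = v × T = 2.945 × 60 = 176.7 m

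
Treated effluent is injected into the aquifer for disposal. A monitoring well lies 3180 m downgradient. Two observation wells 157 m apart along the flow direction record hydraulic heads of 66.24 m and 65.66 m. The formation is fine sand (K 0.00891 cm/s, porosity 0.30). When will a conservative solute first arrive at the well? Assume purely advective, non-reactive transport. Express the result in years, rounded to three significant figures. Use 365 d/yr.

91.9 years

Hydraulic gradient i = (66.24 − 65.66) / 157 = 0.58 / 157 = 0.003694
K = 0.00891 cm/s × 864 = 7.698 m/d
Darcy flux q = K·i = 7.698 × 0.003694 = 0.02844 m/d
Seepage velocity v = q / n = 0.02844 / 0.30 = 0.09480 m/d
t = L / v = 3180 / 0.09480 = 33550 d
   = 33550 / 365 = 91.9 yr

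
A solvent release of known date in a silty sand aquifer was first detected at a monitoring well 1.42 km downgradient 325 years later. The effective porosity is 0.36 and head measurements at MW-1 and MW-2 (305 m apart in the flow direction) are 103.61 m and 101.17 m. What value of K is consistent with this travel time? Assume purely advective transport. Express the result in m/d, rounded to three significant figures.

Hydraulic gradient i = (103.61 − 101.17) / 305 = 2.44 / 305 = 0.008000
t = 325 years = 118600 d
L = 1.42 km = 1420 m
v = L / t = 1420 / 118600 = 0.01197 m/d
K = v · n / i = 0.01197 × 0.36 / 0.008000 = 0.539 m/d

0.539 m/d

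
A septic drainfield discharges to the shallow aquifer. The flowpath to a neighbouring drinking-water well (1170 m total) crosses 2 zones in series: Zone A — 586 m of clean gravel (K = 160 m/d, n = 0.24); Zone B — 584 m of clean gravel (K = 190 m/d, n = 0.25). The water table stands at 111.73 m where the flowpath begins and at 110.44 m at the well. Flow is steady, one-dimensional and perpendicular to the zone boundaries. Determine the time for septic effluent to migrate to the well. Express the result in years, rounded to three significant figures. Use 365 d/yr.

Total head drop ΔH = 111.73 − 110.44 = 1.29 m
Continuity: the same q passes through each zone, so ΔH = q·Σ(L_j/K_j) — the zones act as resistances in series.
Σ(L/K) = 586/160 + 584/190 = 3.663 + 3.074 = 6.736 d
q = ΔH / Σ(L/K) = 1.29 / 6.736 = 0.1915 m/d (same in every zone)
Zone A: v = q/n = 0.1915/0.24 = 0.7979 m/d → t_A = 586/0.7979 = 734.4 d
Zone B: v = q/n = 0.1915/0.25 = 0.7660 m/d → t_B = 584/0.7660 = 762.4 d
Total t = 734.4 + 762.4 = 1497 d
   = 1497 / 365 = 4.10 yr

4.10 years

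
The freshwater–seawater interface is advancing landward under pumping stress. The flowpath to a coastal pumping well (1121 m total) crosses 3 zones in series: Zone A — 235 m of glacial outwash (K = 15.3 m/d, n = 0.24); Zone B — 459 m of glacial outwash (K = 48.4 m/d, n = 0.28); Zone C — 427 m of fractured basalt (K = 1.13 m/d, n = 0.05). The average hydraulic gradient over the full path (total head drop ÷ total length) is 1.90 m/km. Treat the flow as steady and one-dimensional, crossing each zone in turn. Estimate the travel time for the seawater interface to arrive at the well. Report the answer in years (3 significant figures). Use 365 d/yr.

Continuity: the same q passes through each zone, so ΔH = q·Σ(L_j/K_j) — the zones act as resistances in series.
Σ(L/K) = 235/15.3 + 459/48.4 + 427/1.13 = 15.36 + 9.483 + 377.9 = 402.7 d
K_eq = L_total / Σ(L/K) = 1121 / 402.7 = 2.784 m/d
q = K_eq · i = 2.784 × 0.0019 = 0.005289 m/d (same in every zone)
Zone A: v = q/n = 0.005289/0.24 = 0.02204 m/d → t_A = 235/0.02204 = 10660 d
Zone B: v = q/n = 0.005289/0.28 = 0.01889 m/d → t_B = 459/0.01889 = 24300 d
Zone C: v = q/n = 0.005289/0.05 = 0.1058 m/d → t_C = 427/0.1058 = 4037 d
Total t = 10660 + 24300 + 4037 = 39000 d
   = 39000 / 365 = 107 yr

107 years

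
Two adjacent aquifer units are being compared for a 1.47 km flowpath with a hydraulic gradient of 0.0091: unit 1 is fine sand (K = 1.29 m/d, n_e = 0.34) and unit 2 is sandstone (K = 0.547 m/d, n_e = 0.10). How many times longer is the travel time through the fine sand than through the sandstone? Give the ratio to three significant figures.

1.44

Unit 1 (fine sand): v = 1.29×0.0091/0.34 = 0.03453 m/d, t = 1470/0.03453 = 42580 d
Unit 2 (sandstone): v = 0.547×0.0091/0.10 = 0.04978 m/d, t = 1470/0.04978 = 29530 d
t(fine sand) / t(sandstone) = 42580/29530 = 1.44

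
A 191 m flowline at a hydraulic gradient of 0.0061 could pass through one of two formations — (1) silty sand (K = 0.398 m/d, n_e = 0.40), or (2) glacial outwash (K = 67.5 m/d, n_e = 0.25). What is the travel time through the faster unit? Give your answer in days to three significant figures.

Unit 1 (silty sand): v = 0.398×0.0061/0.40 = 0.006070 m/d, t = 191/0.006070 = 31470 d
Unit 2 (glacial outwash): v = 67.5×0.0061/0.25 = 1.647 m/d, t = 191/1.647 = 116.0 d
Faster unit: t = 116 d

116 days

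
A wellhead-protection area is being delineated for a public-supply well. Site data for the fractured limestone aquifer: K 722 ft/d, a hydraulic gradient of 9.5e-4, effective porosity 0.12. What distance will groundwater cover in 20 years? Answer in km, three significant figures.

K = 722 ft/d × 0.3048 = 220.1 m/d
Darcy flux q = K·i = 220.1 × 9.5e-4 = 0.2091 m/d
v = Ki/n = 220.1·9.5e-4/0.12 = 1.742 m/d
T = 20 yr × 365 = 7300 d
L = v × T = 1.742 × 7300 = 12720 m
   = 12.7 km

12.7 km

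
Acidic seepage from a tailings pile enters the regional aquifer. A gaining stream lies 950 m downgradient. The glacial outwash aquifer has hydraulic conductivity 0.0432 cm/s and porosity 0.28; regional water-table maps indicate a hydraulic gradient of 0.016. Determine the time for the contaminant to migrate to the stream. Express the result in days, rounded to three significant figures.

445 days

K = 0.0432 cm/s × 864 = 37.32 m/d
Darcy flux q = K·i = 37.32 × 0.016 = 0.5972 m/d
Average linear velocity = 0.5972 / 0.28 = 2.133 m/d
t = L / v = 950 / 2.133 = 445.4 d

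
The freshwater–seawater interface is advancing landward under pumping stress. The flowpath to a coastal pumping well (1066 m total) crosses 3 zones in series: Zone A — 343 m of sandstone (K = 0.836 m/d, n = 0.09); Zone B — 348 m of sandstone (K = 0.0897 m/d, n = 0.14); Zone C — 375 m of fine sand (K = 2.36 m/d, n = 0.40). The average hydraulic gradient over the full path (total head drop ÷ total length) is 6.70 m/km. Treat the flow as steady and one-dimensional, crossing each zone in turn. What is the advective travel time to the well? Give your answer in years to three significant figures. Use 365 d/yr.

392 years

For zones in series the flux q is common to all zones; the equivalent conductivity is the harmonic (thickness-weighted) mean, K_eq = L_total / Σ(L_j/K_j).
Σ(L/K) = 343/0.836 + 348/0.0897 + 375/2.36 = 410.3 + 3880 + 158.9 = 4449 d
K_eq = L_total / Σ(L/K) = 1066 / 4449 = 0.2396 m/d
q = K_eq · i = 0.2396 × 0.0067 = 0.001605 m/d (same in every zone)
Zone A: v = q/n = 0.001605/0.09 = 0.01784 m/d → t_A = 343/0.01784 = 19230 d
Zone B: v = q/n = 0.001605/0.14 = 0.01147 m/d → t_B = 348/0.01147 = 30350 d
Zone C: v = q/n = 0.001605/0.40 = 0.004014 m/d → t_C = 375/0.004014 = 93430 d
Total t = 19230 + 30350 + 93430 = 143000 d
   = 143000 / 365 = 392 yr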